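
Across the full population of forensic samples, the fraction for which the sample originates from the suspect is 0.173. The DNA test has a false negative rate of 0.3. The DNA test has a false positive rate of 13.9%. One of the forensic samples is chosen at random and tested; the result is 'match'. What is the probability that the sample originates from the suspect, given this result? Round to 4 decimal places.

Write H for 'the sample originates from the suspect'. Prior odds H:¬H = 0.173/0.827 = 0.20919. For the 'match' outcome, the likelihood ratio is 0.7/0.139 = 5.0360.
Posterior odds = 0.20919 × 5.0360 = 1.0535, so P(H|E) = 1.0535/(1+1.0535) = 0.5130.

P(H | E) ≈ 0.5130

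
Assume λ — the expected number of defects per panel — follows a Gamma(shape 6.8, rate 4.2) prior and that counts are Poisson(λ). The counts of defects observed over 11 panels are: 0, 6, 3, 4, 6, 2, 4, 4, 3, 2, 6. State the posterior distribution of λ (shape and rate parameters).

The Poisson likelihood adds the total count to the shape and the number of exposure periods to the rate. Here ∑xᵢ = 40 and n = 11, so shape 6.8→46.8 and rate 4.2→15.2.

Posterior: Gamma(shape=46.8, rate=15.2)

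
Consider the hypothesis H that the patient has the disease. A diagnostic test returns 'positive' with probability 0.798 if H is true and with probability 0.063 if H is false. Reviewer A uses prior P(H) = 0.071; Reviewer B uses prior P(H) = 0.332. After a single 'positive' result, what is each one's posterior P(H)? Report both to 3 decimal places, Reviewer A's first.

Reviewer A: 0.492; Reviewer B: 0.863

The likelihood ratio for a 'positive' result is 0.798/0.063 = 12.667.
Reviewer A: prior odds 0.071/0.929 = 0.076426; posterior odds 0.96807; posterior probability 0.492.
Reviewer B: prior odds 0.332/0.668 = 0.49701; posterior odds 6.2954; posterior probability 0.863.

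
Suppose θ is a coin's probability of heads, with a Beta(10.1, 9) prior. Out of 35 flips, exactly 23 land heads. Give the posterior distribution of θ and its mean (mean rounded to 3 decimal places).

Posterior: Beta(33.1, 21); mean ≈ 0.612

The binomial likelihood is conjugate to the Beta prior: with 23 successes and 12 failures, the posterior is Beta(10.1+23, 9+12) = Beta(33.1, 21).
Posterior mean = α/(α+β) = 33.1/54.1 = 0.612.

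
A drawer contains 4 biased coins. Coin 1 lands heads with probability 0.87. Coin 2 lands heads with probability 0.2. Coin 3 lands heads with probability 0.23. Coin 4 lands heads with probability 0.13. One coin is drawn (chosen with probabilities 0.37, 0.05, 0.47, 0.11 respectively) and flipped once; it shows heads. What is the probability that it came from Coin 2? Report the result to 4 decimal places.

Posterior probability ≈ 0.0220

P(heads|C1) = 0.87; P(heads|C2) = 0.2; P(heads|C3) = 0.23; P(heads|C4) = 0.13.
Prior × likelihood for each source: 0.37·0.87=0.3219, 0.05·0.2=0.01000, 0.47·0.23=0.1081, 0.11·0.13=0.01430. Summing gives P(heads) = 0.45430.
P(Coin 2 | heads) = 0.01000 / 0.45430 = 0.0220.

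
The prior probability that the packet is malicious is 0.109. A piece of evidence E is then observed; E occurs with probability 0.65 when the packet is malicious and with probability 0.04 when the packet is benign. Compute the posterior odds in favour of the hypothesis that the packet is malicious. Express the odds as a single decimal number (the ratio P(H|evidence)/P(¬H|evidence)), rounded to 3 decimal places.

Prior odds = 0.109/(1−0.109) = 0.12233. In log-odds, ln(0.12233) = -2.1010.
Add log likelihood ratio: ln(16.250) = 2.7881.
Posterior log-odds = 0.68710, so posterior odds = exp(0.68710) = 1.9879.

Posterior odds ≈ 1.988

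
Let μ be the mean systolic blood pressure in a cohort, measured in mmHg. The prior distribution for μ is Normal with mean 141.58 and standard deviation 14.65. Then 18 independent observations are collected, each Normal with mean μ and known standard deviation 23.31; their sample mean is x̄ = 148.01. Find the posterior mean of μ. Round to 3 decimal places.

With known σ, the Normal prior is conjugate. Weight on the data is w = (n/σ²)/(n/σ² + 1/τ₀²) = 0.0331274/(0.0331274+0.00465934) = 0.87669.
Posterior mean = w·x̄ + (1−w)·μ₀ = 0.87669·148.01 + 0.12331·141.58 = 147.217.

Posterior mean ≈ 147.217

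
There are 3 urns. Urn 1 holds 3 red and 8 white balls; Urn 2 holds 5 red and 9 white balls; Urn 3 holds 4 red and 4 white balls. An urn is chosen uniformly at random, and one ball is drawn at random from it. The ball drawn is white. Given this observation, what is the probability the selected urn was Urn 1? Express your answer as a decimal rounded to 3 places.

Posterior probability ≈ 0.389

Tabulate prior·likelihood by source: [1] prior 0.333333, lik 0.7273, product 0.2424; [2] prior 0.333333, lik 0.6429, product 0.2143; [3] prior 0.333333, lik 0.5, product 0.1667.
Normalizing constant = 0.62338; the posterior for Urn 1 is its product over the sum, 0.2424/0.62338 = 0.389.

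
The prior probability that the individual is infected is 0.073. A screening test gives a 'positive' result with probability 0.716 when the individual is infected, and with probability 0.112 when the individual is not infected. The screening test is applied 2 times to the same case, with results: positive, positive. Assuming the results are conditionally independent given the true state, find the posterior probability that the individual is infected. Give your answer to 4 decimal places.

With H the event that the individual is infected, the joint likelihood of the observed sequence is P(data|H) = 0.716·0.716 = 0.51266 and P(data|¬H) = 0.112·0.112 = 0.012544.
Bayes: P(H|data) = 0.073·0.51266 / (0.073·0.51266 + 0.927·0.012544) = 0.037424/0.049052 = 0.7629.

Posterior P(H) ≈ 0.7629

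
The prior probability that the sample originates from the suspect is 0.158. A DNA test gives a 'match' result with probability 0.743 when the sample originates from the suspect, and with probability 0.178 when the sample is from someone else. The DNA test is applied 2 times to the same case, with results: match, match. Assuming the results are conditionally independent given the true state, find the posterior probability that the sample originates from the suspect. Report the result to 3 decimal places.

With H the event that the sample originates from the suspect, the joint likelihood of the observed sequence is P(data|H) = 0.743·0.743 = 0.55205 and P(data|¬H) = 0.178·0.178 = 0.031684.
Bayes: P(H|data) = 0.158·0.55205 / (0.158·0.55205 + 0.842·0.031684) = 0.087224/0.11390 = 0.7658.

Posterior P(H) ≈ 0.766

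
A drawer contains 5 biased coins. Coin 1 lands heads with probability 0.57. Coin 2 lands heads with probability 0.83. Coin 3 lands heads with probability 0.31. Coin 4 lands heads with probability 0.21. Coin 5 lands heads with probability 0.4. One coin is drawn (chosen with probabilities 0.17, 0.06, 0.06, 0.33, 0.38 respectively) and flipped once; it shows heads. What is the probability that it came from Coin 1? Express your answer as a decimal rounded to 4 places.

Posterior probability ≈ 0.2506

P(heads|C1) = 0.57; P(heads|C2) = 0.83; P(heads|C3) = 0.31; P(heads|C4) = 0.21; P(heads|C5) = 0.4.
Prior × likelihood for each source: 0.17·0.57=0.09690, 0.06·0.83=0.04980, 0.06·0.31=0.01860, 0.33·0.21=0.06930, 0.38·0.4=0.1520. Summing gives P(heads) = 0.38660.
P(Coin 1 | heads) = 0.09690 / 0.38660 = 0.2506.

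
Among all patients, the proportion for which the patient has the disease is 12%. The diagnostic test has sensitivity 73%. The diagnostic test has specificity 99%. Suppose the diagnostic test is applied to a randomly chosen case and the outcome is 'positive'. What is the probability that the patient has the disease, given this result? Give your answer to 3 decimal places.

Write H for 'the patient has the disease'. Prior odds H:¬H = 0.12/0.88 = 0.13636. For the 'positive' outcome, the likelihood ratio is 0.73/0.01 = 73.000.
Posterior odds = 0.13636 × 73.000 = 9.9545, so P(H|E) = 9.9545/(1+9.9545) = 0.909.

P(H | E) ≈ 0.909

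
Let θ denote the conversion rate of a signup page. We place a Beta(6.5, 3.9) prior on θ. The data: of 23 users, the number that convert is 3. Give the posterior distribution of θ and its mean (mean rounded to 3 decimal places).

Posterior: Beta(9.5, 23.9); mean ≈ 0.284

The binomial likelihood is conjugate to the Beta prior: with 3 successes and 20 failures, the posterior is Beta(6.5+3, 3.9+20) = Beta(9.5, 23.9).
Posterior mean = α/(α+β) = 9.5/33.4 = 0.284.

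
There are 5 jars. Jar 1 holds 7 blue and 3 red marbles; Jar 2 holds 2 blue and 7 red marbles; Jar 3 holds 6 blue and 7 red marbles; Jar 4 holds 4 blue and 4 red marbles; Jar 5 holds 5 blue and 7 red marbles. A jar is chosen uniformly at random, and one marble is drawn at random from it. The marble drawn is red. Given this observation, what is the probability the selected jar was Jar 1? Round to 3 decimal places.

P(red|Jar 1) = 0.3; P(red|Jar 2) = 0.7778; P(red|Jar 3) = 0.5385; P(red|Jar 4) = 0.5; P(red|Jar 5) = 0.5833.
Prior × likelihood for each source: 0.2·0.3=0.06000, 0.2·0.7778=0.1556, 0.2·0.5385=0.1077, 0.2·0.5=0.1000, 0.2·0.5833=0.1167. Summing gives P(red) = 0.53991.
P(Jar 1 | red) = 0.06000 / 0.53991 = 0.111.

Posterior probability ≈ 0.111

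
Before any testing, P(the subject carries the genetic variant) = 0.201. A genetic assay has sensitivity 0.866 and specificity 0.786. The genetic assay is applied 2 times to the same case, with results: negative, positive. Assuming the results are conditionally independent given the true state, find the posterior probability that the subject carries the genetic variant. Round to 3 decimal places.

Posterior P(H) ≈ 0.148

With H the event that the subject carries the genetic variant, the joint likelihood of the observed sequence is P(data|H) = 0.134·0.866 = 0.11604 and P(data|¬H) = 0.786·0.214 = 0.16820.
Bayes: P(H|data) = 0.201·0.11604 / (0.201·0.11604 + 0.799·0.16820) = 0.023325/0.15772 = 0.1479.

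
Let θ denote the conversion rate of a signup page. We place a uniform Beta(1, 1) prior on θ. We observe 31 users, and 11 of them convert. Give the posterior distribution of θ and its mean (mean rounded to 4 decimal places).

Posterior: Beta(12, 21); mean ≈ 0.3636

The binomial likelihood is conjugate to the Beta prior: with 11 successes and 20 failures, the posterior is Beta(1+11, 1+20) = Beta(12, 21).
Posterior mean = α/(α+β) = 12/33 = 0.3636.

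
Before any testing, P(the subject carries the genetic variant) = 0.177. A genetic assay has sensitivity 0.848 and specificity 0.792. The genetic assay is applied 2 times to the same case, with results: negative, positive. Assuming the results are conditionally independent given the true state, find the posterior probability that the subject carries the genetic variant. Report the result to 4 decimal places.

Posterior P(H) ≈ 0.1440

Let H be the event that the subject carries the genetic variant; start with P(H) = 0.177. P('positive'|H) = 0.848, P('positive'|¬H) = 0.208.
Update on result 1 ('negative'): P(H) ← 0.152·0.1770 / (0.152·0.1770 + 0.792·0.8230) = 0.026904/0.67872 = 0.0396.
Update on result 2 ('positive'): P(H) ← 0.848·0.0396 / (0.848·0.0396 + 0.208·0.9604) = 0.033614/0.23337 = 0.1440.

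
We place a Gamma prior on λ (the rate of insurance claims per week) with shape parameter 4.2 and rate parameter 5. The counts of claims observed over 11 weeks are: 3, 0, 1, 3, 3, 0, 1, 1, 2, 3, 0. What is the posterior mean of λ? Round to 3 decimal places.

Total count ∑xᵢ = 17 over n = 11 weeks.
Gamma is conjugate to the Poisson likelihood: posterior is Gamma(shape = 4.2+17 = 21.2, rate = 5+11 = 16).
E[λ | data] = 21.2/16 = 1.325.

Posterior mean ≈ 1.325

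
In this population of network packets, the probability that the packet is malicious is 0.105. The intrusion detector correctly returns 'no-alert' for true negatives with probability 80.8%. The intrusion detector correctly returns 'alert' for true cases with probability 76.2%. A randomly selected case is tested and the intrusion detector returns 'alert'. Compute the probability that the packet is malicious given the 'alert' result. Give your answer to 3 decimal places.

Write H for 'the packet is malicious'. Prior odds H:¬H = 0.105/0.895 = 0.11732. For the 'alert' outcome, the likelihood ratio is 0.762/0.192 = 3.9688.
Posterior odds = 0.11732 × 3.9688 = 0.46561, so P(H|E) = 0.46561/(1+0.46561) = 0.318.

P(H | E) ≈ 0.318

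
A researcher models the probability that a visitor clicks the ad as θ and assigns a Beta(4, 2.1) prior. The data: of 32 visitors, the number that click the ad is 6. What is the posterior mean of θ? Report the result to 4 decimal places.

Observing 6 successes and 26 failures updates Beta(4, 2.1) by adding the success and failure counts to the two shape parameters: α = 4+6 = 10, β = 2.1+26 = 28.1.
E[θ | data] = 10/(10+28.1) = 0.2625.

Posterior mean ≈ 0.2625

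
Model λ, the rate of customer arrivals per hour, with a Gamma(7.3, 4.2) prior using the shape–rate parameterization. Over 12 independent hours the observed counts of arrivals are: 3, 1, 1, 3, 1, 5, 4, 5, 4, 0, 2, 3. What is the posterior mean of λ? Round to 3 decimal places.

Total count ∑xᵢ = 32 over n = 12 hours.
Gamma is conjugate to the Poisson likelihood: posterior is Gamma(shape = 7.3+32 = 39.3, rate = 4.2+12 = 16.2).
E[λ | data] = 39.3/16.2 = 2.426.

Posterior mean ≈ 2.426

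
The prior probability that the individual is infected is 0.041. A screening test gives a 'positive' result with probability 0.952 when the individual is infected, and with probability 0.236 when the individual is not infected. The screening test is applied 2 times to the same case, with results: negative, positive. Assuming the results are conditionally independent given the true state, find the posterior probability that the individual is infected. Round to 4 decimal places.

Let H be the event that the individual is infected; start with P(H) = 0.041. P('positive'|H) = 0.952, P('positive'|¬H) = 0.236.
Update on result 1 ('negative'): P(H) ← 0.048·0.0410 / (0.048·0.0410 + 0.764·0.9590) = 0.0019680/0.73464 = 0.0027.
Update on result 2 ('positive'): P(H) ← 0.952·0.0027 / (0.952·0.0027 + 0.236·0.9973) = 0.0025503/0.23792 = 0.0107.

Posterior P(H) ≈ 0.0107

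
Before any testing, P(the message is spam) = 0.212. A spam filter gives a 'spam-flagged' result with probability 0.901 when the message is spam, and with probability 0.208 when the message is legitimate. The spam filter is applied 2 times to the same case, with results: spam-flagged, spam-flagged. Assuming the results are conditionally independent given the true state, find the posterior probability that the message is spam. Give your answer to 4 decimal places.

With H the event that the message is spam, the joint likelihood of the observed sequence is P(data|H) = 0.901·0.901 = 0.81180 and P(data|¬H) = 0.208·0.208 = 0.043264.
Bayes: P(H|data) = 0.212·0.81180 / (0.212·0.81180 + 0.788·0.043264) = 0.17210/0.20619 = 0.8347.

Posterior P(H) ≈ 0.8347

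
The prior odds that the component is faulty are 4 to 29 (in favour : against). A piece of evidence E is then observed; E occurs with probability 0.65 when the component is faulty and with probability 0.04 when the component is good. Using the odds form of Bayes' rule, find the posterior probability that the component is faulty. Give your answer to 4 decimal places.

Posterior probability ≈ 0.6915

Prior odds = 4/29 = 0.13793. In log-odds, ln(0.13793) = -1.9810.
Add log likelihood ratio: ln(16.250) = 2.7881.
Posterior log-odds = 0.80709, so posterior odds = exp(0.80709) = 2.2414. Converting, P(H|E) = 2.2414/3.2414 = 0.6915.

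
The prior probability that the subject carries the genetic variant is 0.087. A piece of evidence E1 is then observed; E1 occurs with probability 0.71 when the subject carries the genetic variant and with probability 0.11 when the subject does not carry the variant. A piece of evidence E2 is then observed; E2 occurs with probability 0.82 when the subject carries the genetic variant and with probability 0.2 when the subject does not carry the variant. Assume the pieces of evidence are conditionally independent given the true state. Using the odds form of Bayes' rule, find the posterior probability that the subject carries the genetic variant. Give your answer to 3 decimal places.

Prior odds = 0.087/(1−0.087) = 0.095290.
Likelihood ratio for E1 = 0.71/0.11 = 6.4545.
Likelihood ratio for E2 = 0.82/0.2 = 4.1000.
Posterior odds = prior odds × LR₁ × LR₂ = 2.5217.
Posterior probability = odds/(1+odds) = 2.5217/3.5217 = 0.716.

Posterior probability ≈ 0.716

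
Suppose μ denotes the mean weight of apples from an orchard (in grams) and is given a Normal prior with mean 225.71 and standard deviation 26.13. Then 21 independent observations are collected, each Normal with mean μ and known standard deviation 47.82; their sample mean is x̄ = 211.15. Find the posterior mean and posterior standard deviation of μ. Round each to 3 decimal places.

Posterior mean ≈ 213.153; posterior SD ≈ 9.691

With known σ, the Normal prior is conjugate. Weight on the data is w = (n/σ²)/(n/σ² + 1/τ₀²) = 0.00918333/(0.00918333+0.00146461) = 0.86245.
Posterior mean = w·x̄ + (1−w)·μ₀ = 0.86245·211.15 + 0.13755·225.71 = 213.153. Posterior variance = 1/(0.00918333+0.00146461) = 93.9149, so SD = 9.691.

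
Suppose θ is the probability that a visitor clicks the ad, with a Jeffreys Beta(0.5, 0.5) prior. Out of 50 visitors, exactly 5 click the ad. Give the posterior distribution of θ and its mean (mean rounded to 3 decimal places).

Posterior: Beta(5.5, 45.5); mean ≈ 0.108

Observing 5 successes and 45 failures updates Beta(0.5, 0.5) by adding the success and failure counts to the two shape parameters: α = 0.5+5 = 5.5, β = 0.5+45 = 45.5.
Posterior mean = α/(α+β) = 5.5/51 = 0.108.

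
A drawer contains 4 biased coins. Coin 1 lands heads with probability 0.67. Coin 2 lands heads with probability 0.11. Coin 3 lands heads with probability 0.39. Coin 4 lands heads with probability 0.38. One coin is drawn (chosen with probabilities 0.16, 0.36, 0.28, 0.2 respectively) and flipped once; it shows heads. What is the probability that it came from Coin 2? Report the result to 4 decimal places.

Posterior probability ≈ 0.1193

P(heads|C1) = 0.67; P(heads|C2) = 0.11; P(heads|C3) = 0.39; P(heads|C4) = 0.38.
Prior × likelihood for each source: 0.16·0.67=0.1072, 0.36·0.11=0.03960, 0.28·0.39=0.1092, 0.2·0.38=0.07600. Summing gives P(heads) = 0.33200.
P(Coin 2 | heads) = 0.03960 / 0.33200 = 0.1193.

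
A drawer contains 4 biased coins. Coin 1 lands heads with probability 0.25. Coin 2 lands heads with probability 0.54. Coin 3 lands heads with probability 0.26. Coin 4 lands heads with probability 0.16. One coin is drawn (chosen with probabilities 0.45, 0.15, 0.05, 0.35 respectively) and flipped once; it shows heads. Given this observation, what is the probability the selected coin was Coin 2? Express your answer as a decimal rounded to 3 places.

Tabulate prior·likelihood by source: [1] prior 0.45, lik 0.25, product 0.1125; [2] prior 0.15, lik 0.54, product 0.08100; [3] prior 0.05, lik 0.26, product 0.01300; [4] prior 0.35, lik 0.16, product 0.05600.
Normalizing constant = 0.26250; the posterior for Coin 2 is its product over the sum, 0.08100/0.26250 = 0.309.

Posterior probability ≈ 0.309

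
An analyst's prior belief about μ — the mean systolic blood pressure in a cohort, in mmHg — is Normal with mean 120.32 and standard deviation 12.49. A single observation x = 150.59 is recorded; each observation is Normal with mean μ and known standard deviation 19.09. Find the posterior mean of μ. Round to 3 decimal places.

Posterior mean ≈ 129.394

With known σ, the Normal prior is conjugate. Weight on the data is w = (n/σ²)/(n/σ² + 1/τ₀²) = 0.00274403/(0.00274403+0.00641025) = 0.29975.
Posterior mean = w·x̄ + (1−w)·μ₀ = 0.29975·150.59 + 0.70025·120.32 = 129.394.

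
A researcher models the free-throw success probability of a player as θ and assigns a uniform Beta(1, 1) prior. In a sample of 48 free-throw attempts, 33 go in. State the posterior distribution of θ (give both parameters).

Observing 33 successes and 15 failures updates Beta(1, 1) by adding the success and failure counts to the two shape parameters: α = 1+33 = 34, β = 1+15 = 16.

Posterior: Beta(34, 16)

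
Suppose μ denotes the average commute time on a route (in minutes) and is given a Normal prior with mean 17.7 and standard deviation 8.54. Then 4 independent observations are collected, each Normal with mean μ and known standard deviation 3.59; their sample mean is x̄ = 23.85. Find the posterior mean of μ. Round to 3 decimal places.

Posterior mean ≈ 23.590

Prior precision 1/τ₀² = 1/8.54² = 0.0137115; data precision n/σ² = 4/3.59² = 0.310364.
Posterior precision = 0.0137115 + 0.310364 = 0.324075.
Posterior mean = (0.0137115·17.7 + 0.310364·23.85) / 0.324075 = 23.590.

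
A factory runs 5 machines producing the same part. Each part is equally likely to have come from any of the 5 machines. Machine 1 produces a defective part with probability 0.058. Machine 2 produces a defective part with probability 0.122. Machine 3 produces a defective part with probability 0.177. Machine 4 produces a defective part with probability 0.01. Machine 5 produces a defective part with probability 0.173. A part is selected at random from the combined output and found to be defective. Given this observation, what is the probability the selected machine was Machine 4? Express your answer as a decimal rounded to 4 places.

Tabulate prior·likelihood by source: [1] prior 0.2, lik 0.058, product 0.01160; [2] prior 0.2, lik 0.122, product 0.02440; [3] prior 0.2, lik 0.177, product 0.03540; [4] prior 0.2, lik 0.01, product 0.002000; [5] prior 0.2, lik 0.173, product 0.03460.
Normalizing constant = 0.10800; the posterior for Machine 4 is its product over the sum, 0.002000/0.10800 = 0.0185.

Posterior probability ≈ 0.0185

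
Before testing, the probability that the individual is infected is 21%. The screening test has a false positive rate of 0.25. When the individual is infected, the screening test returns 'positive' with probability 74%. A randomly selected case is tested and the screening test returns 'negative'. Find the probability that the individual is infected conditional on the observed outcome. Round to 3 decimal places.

Let H be the event that the individual is infected. P(H) = 0.21, so P(¬H) = 0.79. With E the 'negative' result, P(E|H) = 0.26 and P(E|¬H) = 0.75.
P(E) = 0.26·0.21 + 0.75·0.79 = 0.054600 + 0.59250 = 0.64710.
By Bayes' theorem, P(H|E) = 0.054600 / 0.64710 = 0.084.

P(H | E) ≈ 0.084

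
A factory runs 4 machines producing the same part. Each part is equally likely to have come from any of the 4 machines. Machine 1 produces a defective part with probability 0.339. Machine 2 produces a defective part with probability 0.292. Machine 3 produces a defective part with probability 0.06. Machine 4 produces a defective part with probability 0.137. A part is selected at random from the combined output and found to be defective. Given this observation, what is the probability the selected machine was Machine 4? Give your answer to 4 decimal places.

Tabulate prior·likelihood by source: [1] prior 0.25, lik 0.339, product 0.08475; [2] prior 0.25, lik 0.292, product 0.07300; [3] prior 0.25, lik 0.06, product 0.01500; [4] prior 0.25, lik 0.137, product 0.03425.
Normalizing constant = 0.20700; the posterior for Machine 4 is its product over the sum, 0.03425/0.20700 = 0.1655.

Posterior probability ≈ 0.1655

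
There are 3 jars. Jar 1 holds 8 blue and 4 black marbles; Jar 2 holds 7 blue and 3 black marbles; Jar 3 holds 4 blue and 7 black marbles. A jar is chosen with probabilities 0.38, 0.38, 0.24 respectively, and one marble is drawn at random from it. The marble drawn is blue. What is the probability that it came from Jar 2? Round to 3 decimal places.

P(blue|Jar 1) = 0.6667; P(blue|Jar 2) = 0.7; P(blue|Jar 3) = 0.3636.
Prior × likelihood for each source: 0.38·0.6667=0.2533, 0.38·0.7=0.2660, 0.24·0.3636=0.08727. Summing gives P(blue) = 0.60661.
P(Jar 2 | blue) = 0.2660 / 0.60661 = 0.439.

Posterior probability ≈ 0.439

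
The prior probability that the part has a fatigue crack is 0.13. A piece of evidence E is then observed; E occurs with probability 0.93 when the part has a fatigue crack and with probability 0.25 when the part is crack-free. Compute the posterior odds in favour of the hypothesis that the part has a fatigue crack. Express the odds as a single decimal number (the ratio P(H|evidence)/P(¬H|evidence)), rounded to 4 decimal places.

Posterior odds ≈ 0.5559

Prior odds = 0.13/(1−0.13) = 0.14943.
Likelihood ratio for E = 0.93/0.25 = 3.7200.
Posterior odds = prior odds × LR = 0.55586.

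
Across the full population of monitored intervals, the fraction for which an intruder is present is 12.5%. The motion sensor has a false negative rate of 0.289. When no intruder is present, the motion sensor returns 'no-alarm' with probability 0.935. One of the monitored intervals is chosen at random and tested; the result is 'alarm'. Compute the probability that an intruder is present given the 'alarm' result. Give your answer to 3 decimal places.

P(H | E) ≈ 0.610

Write H for 'an intruder is present'. Prior odds H:¬H = 0.125/0.875 = 0.14286. For the 'alarm' outcome, the likelihood ratio is 0.711/0.065 = 10.938.
Posterior odds = 0.14286 × 10.938 = 1.5626, so P(H|E) = 1.5626/(1+1.5626) = 0.610.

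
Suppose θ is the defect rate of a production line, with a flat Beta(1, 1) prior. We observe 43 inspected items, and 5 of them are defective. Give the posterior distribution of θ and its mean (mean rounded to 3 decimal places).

Posterior: Beta(6, 39); mean ≈ 0.133

The binomial likelihood is conjugate to the Beta prior: with 5 successes and 38 failures, the posterior is Beta(1+5, 1+38) = Beta(6, 39).
E[θ | data] = 6/(6+39) = 0.133.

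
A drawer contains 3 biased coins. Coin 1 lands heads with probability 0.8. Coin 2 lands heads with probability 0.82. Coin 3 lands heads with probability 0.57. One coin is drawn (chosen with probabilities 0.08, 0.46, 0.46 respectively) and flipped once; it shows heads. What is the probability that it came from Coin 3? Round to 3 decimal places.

Posterior probability ≈ 0.373

Tabulate prior·likelihood by source: [1] prior 0.08, lik 0.8, product 0.06400; [2] prior 0.46, lik 0.82, product 0.3772; [3] prior 0.46, lik 0.57, product 0.2622.
Normalizing constant = 0.70340; the posterior for Coin 3 is its product over the sum, 0.2622/0.70340 = 0.373.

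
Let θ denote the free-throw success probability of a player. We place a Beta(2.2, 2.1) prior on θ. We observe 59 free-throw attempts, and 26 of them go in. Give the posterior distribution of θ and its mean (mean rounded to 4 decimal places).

Observing 26 successes and 33 failures updates Beta(2.2, 2.1) by adding the success and failure counts to the two shape parameters: α = 2.2+26 = 28.2, β = 2.1+33 = 35.1.
Posterior mean = α/(α+β) = 28.2/63.3 = 0.4455.

Posterior: Beta(28.2, 35.1); mean ≈ 0.4455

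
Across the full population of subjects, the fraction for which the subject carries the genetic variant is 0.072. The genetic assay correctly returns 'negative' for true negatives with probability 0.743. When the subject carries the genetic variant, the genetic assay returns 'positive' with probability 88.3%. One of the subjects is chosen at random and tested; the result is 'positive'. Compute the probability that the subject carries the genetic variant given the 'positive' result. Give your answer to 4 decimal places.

P(H | E) ≈ 0.2105

Let H be the event that the subject carries the genetic variant. P(H) = 0.072, so P(¬H) = 0.928. With E the 'positive' result, P(E|H) = 0.883 and P(E|¬H) = 0.257.
P(E) = 0.883·0.072 + 0.257·0.928 = 0.063576 + 0.23850 = 0.30207.
By Bayes' theorem, P(H|E) = 0.063576 / 0.30207 = 0.2105.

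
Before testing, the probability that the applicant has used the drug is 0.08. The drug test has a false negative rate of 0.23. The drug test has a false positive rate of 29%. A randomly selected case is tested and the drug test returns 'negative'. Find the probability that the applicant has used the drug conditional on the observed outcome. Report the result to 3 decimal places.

P(H | E) ≈ 0.027

Let H be the event that the applicant has used the drug. P(H) = 0.08, so P(¬H) = 0.92. With E the 'negative' result, P(E|H) = 0.23 and P(E|¬H) = 0.71.
P(E) = 0.23·0.08 + 0.71·0.92 = 0.018400 + 0.65320 = 0.67160.
By Bayes' theorem, P(H|E) = 0.018400 / 0.67160 = 0.027.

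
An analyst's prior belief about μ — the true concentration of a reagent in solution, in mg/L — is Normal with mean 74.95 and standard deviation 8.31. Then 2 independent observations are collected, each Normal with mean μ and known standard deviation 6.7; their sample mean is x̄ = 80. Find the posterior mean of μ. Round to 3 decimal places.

With known σ, the Normal prior is conjugate. Weight on the data is w = (n/σ²)/(n/σ² + 1/τ₀²) = 0.0445534/(0.0445534+0.0144810) = 0.75470.
Posterior mean = w·x̄ + (1−w)·μ₀ = 0.75470·80 + 0.24530·74.95 = 78.761.

Posterior mean ≈ 78.761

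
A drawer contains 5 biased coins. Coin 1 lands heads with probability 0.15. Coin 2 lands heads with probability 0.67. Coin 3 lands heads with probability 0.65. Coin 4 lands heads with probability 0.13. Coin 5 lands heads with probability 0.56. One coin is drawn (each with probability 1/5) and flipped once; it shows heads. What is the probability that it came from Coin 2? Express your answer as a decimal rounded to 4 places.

Tabulate prior·likelihood by source: [1] prior 0.2, lik 0.15, product 0.03000; [2] prior 0.2, lik 0.67, product 0.1340; [3] prior 0.2, lik 0.65, product 0.1300; [4] prior 0.2, lik 0.13, product 0.02600; [5] prior 0.2, lik 0.56, product 0.1120.
Normalizing constant = 0.43200; the posterior for Coin 2 is its product over the sum, 0.1340/0.43200 = 0.3102.

Posterior probability ≈ 0.3102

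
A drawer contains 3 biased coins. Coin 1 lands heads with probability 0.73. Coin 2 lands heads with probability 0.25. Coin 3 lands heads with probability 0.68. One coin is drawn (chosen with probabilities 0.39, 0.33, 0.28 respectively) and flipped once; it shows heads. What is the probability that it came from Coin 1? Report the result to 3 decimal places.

Posterior probability ≈ 0.511

P(heads|C1) = 0.73; P(heads|C2) = 0.25; P(heads|C3) = 0.68.
Prior × likelihood for each source: 0.39·0.73=0.2847, 0.33·0.25=0.08250, 0.28·0.68=0.1904. Summing gives P(heads) = 0.55760.
P(Coin 1 | heads) = 0.2847 / 0.55760 = 0.511.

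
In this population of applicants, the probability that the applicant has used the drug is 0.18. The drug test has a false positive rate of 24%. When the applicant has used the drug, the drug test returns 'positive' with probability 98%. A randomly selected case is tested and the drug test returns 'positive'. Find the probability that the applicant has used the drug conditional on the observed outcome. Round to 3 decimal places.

P(H | E) ≈ 0.473

Write H for 'the applicant has used the drug'. Prior odds H:¬H = 0.18/0.82 = 0.21951. For the 'positive' outcome, the likelihood ratio is 0.98/0.24 = 4.0833.
Posterior odds = 0.21951 × 4.0833 = 0.89634, so P(H|E) = 0.89634/(1+0.89634) = 0.473.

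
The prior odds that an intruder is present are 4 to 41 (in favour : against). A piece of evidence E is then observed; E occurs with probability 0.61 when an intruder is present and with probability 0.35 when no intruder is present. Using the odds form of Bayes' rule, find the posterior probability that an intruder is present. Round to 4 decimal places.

Posterior probability ≈ 0.1453

Prior odds = 4/41 = 0.097561. In log-odds, ln(0.097561) = -2.3273.
Add log likelihood ratio: ln(1.7429) = 0.55553.
Posterior log-odds = -1.7718, so posterior odds = exp(-1.7718) = 0.17003. Converting, P(H|E) = 0.17003/1.1700 = 0.1453.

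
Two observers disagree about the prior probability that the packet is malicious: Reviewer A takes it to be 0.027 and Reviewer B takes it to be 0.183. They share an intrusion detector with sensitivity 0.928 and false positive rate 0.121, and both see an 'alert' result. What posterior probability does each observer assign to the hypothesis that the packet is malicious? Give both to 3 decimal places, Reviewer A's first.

Reviewer A: 0.175; Reviewer B: 0.632

P('+'|H) = 0.928, P('+'|¬H) = 0.121.
Reviewer A: numerator 0.928·0.027 = 0.025056; evidence = 0.025056+0.121·0.973 = 0.14279; posterior = 0.175.
Reviewer B: numerator 0.928·0.183 = 0.16982; evidence = 0.16982+0.121·0.817 = 0.26868; posterior = 0.632.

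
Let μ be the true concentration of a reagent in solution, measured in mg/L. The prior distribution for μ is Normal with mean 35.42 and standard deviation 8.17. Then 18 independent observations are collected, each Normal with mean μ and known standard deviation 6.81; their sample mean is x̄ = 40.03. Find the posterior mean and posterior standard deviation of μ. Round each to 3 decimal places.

Posterior mean ≈ 39.859; posterior SD ≈ 1.575

With known σ, the Normal prior is conjugate. Weight on the data is w = (n/σ²)/(n/σ² + 1/τ₀²) = 0.388131/(0.388131+0.0149815) = 0.96284.
Posterior mean = w·x̄ + (1−w)·μ₀ = 0.96284·40.03 + 0.037165·35.42 = 39.859. Posterior variance = 1/(0.388131+0.0149815) = 2.48070, so SD = 1.575.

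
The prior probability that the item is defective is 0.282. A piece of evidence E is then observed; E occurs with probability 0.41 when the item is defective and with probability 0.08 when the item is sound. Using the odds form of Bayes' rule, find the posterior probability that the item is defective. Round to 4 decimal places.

Prior odds = 0.282/(1−0.282) = 0.39276. In log-odds, ln(0.39276) = -0.93456.
Add log likelihood ratio: ln(5.1250) = 1.6341.
Posterior log-odds = 0.69957, so posterior odds = exp(0.69957) = 2.0129. Converting, P(H|E) = 2.0129/3.0129 = 0.6681.

Posterior probability ≈ 0.6681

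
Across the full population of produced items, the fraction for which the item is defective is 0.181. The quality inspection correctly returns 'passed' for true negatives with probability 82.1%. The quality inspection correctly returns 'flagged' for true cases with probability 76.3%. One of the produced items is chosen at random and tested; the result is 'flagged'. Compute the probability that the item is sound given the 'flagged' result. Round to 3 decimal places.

P(¬H | E) ≈ 0.515

Write H for 'the item is defective'. Prior odds H:¬H = 0.181/0.819 = 0.22100. For the 'flagged' outcome, the likelihood ratio is 0.763/0.179 = 4.2626.
Posterior odds = 0.22100 × 4.2626 = 0.94203, so P(H|E) = 0.94203/(1+0.94203) = 0.485. Then P(¬H|E) = 1 − 0.485 = 0.515.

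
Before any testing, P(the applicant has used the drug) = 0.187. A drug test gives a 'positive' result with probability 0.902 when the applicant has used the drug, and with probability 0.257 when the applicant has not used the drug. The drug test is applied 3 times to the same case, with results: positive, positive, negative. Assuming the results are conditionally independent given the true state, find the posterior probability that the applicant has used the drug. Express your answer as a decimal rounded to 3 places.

Posterior P(H) ≈ 0.272

Let H be the event that the applicant has used the drug; start with P(H) = 0.187. P('positive'|H) = 0.902, P('positive'|¬H) = 0.257.
Update on result 1 ('positive'): P(H) ← 0.902·0.1870 / (0.902·0.1870 + 0.257·0.8130) = 0.16867/0.37761 = 0.4467.
Update on result 2 ('positive'): P(H) ← 0.902·0.4467 / (0.902·0.4467 + 0.257·0.5533) = 0.40291/0.54511 = 0.7391.
Update on result 3 ('negative'): P(H) ← 0.098·0.7391 / (0.098·0.7391 + 0.743·0.2609) = 0.072435/0.26626 = 0.2720.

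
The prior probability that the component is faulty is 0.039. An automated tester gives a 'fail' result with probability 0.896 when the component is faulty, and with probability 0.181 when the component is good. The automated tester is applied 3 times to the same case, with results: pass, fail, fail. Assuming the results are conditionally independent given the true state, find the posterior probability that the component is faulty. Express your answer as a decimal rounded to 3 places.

Let H be the event that the component is faulty; start with P(H) = 0.039. P('fail'|H) = 0.896, P('fail'|¬H) = 0.181.
Update on result 1 ('pass'): P(H) ← 0.104·0.0390 / (0.104·0.0390 + 0.819·0.9610) = 0.0040560/0.79111 = 0.0051.
Update on result 2 ('fail'): P(H) ← 0.896·0.0051 / (0.896·0.0051 + 0.181·0.9949) = 0.0045937/0.18467 = 0.0249.
Update on result 3 ('fail'): P(H) ← 0.896·0.0249 / (0.896·0.0249 + 0.181·0.9751) = 0.022289/0.19879 = 0.1121.

Posterior P(H) ≈ 0.112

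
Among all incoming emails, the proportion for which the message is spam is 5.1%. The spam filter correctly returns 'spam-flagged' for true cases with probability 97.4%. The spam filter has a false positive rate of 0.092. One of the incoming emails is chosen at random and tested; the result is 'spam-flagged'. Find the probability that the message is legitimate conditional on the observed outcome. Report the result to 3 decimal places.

P(¬H | E) ≈ 0.637

Write H for 'the message is spam'. Prior odds H:¬H = 0.051/0.949 = 0.053741. For the 'spam-flagged' outcome, the likelihood ratio is 0.974/0.092 = 10.587.
Posterior odds = 0.053741 × 10.587 = 0.56895, so P(H|E) = 0.56895/(1+0.56895) = 0.363. Then P(¬H|E) = 1 − 0.363 = 0.637.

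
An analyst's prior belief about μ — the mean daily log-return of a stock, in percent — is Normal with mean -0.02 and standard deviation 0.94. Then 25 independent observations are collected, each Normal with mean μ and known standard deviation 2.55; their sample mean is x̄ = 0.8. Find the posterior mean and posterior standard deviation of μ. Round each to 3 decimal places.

Posterior mean ≈ 0.614; posterior SD ≈ 0.448

Prior precision 1/τ₀² = 1/0.94² = 1.13173; data precision n/σ² = 25/2.55² = 3.84468.
Posterior precision = 1.13173 + 3.84468 = 4.97641, giving posterior SD = 1/√4.97641 = 0.448.
Posterior mean = (1.13173·-0.02 + 3.84468·0.8) / 4.97641 = 0.614.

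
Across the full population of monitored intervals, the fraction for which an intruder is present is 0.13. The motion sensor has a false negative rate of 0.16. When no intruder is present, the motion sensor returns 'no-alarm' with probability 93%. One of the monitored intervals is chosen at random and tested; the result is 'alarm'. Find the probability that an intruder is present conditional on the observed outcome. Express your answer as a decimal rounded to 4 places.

P(H | E) ≈ 0.6420

Write H for 'an intruder is present'. Prior odds H:¬H = 0.13/0.87 = 0.14943. For the 'alarm' outcome, the likelihood ratio is 0.84/0.07 = 12.000.
Posterior odds = 0.14943 × 12.000 = 1.7931, so P(H|E) = 1.7931/(1+1.7931) = 0.6420.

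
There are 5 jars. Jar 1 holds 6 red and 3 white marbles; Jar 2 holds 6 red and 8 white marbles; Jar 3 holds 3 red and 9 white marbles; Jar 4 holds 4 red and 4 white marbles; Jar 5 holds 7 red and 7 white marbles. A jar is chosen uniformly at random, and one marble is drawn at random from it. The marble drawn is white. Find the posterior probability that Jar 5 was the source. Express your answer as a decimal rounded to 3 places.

Posterior probability ≈ 0.188

Tabulate prior·likelihood by source: [1] prior 0.2, lik 0.3333, product 0.06667; [2] prior 0.2, lik 0.5714, product 0.1143; [3] prior 0.2, lik 0.75, product 0.1500; [4] prior 0.2, lik 0.5, product 0.1000; [5] prior 0.2, lik 0.5, product 0.1000.
Normalizing constant = 0.53095; the posterior for Jar 5 is its product over the sum, 0.1000/0.53095 = 0.188.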